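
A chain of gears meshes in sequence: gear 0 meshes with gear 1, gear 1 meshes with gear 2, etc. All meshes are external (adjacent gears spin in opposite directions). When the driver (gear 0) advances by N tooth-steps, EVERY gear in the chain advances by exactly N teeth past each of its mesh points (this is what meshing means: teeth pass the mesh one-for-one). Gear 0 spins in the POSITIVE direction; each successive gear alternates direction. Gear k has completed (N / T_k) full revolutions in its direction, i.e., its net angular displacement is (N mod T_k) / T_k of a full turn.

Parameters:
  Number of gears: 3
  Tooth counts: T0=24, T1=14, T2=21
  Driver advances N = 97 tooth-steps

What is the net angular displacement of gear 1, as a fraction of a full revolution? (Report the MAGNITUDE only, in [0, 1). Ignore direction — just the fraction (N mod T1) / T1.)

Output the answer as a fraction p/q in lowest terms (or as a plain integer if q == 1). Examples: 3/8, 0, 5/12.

Answer: 13/14

Derivation:
Chain of 3 gears, tooth counts: [24, 14, 21]
  gear 0: T0=24, direction=positive, advance = 97 mod 24 = 1 teeth = 1/24 turn
  gear 1: T1=14, direction=negative, advance = 97 mod 14 = 13 teeth = 13/14 turn
  gear 2: T2=21, direction=positive, advance = 97 mod 21 = 13 teeth = 13/21 turn
Gear 1: 97 mod 14 = 13
Fraction = 13 / 14 = 13/14 (gcd(13,14)=1) = 13/14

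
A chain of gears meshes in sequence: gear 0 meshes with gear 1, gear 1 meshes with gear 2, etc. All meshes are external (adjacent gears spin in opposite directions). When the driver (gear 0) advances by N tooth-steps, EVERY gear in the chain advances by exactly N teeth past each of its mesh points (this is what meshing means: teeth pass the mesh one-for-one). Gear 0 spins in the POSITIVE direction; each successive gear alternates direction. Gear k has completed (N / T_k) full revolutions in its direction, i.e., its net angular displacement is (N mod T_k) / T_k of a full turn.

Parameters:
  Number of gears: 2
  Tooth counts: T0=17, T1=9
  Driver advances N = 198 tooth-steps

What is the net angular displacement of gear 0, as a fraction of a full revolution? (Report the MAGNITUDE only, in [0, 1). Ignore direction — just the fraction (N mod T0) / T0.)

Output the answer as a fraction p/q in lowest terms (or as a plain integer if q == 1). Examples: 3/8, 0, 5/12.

Answer: 11/17

Derivation:
Chain of 2 gears, tooth counts: [17, 9]
  gear 0: T0=17, direction=positive, advance = 198 mod 17 = 11 teeth = 11/17 turn
  gear 1: T1=9, direction=negative, advance = 198 mod 9 = 0 teeth = 0/9 turn
Gear 0: 198 mod 17 = 11
Fraction = 11 / 17 = 11/17 (gcd(11,17)=1) = 11/17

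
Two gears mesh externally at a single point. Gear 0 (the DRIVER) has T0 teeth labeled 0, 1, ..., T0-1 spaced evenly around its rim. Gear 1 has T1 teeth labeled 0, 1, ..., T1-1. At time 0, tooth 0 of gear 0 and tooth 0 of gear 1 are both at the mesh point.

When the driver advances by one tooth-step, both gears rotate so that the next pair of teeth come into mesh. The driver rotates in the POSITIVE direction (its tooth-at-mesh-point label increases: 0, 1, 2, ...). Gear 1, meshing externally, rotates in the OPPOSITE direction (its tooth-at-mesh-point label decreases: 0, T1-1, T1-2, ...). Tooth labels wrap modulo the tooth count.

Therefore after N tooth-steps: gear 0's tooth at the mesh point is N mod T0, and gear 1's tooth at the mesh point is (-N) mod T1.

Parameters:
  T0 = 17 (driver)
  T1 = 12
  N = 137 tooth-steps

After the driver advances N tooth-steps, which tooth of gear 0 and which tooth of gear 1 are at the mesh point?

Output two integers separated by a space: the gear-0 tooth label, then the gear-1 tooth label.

Gear 0 (driver, T0=17): tooth at mesh = N mod T0
  137 = 8 * 17 + 1, so 137 mod 17 = 1
  gear 0 tooth = 1
Gear 1 (driven, T1=12): tooth at mesh = (-N) mod T1
  137 = 11 * 12 + 5, so 137 mod 12 = 5
  (-137) mod 12 = (-5) mod 12 = 12 - 5 = 7
Mesh after 137 steps: gear-0 tooth 1 meets gear-1 tooth 7

Answer: 1 7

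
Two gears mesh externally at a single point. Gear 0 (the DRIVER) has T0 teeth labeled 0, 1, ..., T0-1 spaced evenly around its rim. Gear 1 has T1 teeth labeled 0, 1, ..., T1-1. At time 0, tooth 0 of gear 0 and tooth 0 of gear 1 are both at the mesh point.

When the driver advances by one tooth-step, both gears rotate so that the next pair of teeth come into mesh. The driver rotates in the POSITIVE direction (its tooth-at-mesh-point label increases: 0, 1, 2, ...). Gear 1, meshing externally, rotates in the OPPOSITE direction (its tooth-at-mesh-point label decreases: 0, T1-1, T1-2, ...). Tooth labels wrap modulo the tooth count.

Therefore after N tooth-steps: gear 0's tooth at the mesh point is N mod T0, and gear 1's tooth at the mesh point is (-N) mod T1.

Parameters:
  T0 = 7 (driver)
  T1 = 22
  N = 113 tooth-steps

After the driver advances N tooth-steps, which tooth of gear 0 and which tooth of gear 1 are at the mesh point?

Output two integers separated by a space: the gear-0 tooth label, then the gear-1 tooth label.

Answer: 1 19

Derivation:
Gear 0 (driver, T0=7): tooth at mesh = N mod T0
  113 = 16 * 7 + 1, so 113 mod 7 = 1
  gear 0 tooth = 1
Gear 1 (driven, T1=22): tooth at mesh = (-N) mod T1
  113 = 5 * 22 + 3, so 113 mod 22 = 3
  (-113) mod 22 = (-3) mod 22 = 22 - 3 = 19
Mesh after 113 steps: gear-0 tooth 1 meets gear-1 tooth 19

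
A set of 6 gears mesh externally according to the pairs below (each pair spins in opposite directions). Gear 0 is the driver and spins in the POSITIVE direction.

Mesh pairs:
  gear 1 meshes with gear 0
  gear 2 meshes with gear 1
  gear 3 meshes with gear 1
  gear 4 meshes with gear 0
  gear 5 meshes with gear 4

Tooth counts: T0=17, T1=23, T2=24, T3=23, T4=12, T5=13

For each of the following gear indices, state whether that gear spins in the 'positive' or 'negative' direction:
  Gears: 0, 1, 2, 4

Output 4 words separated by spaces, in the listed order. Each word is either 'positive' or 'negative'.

Answer: positive negative positive negative

Derivation:
Gear 0 (driver): positive (depth 0)
  gear 1: meshes with gear 0 -> depth 1 -> negative (opposite of gear 0)
  gear 2: meshes with gear 1 -> depth 2 -> positive (opposite of gear 1)
  gear 3: meshes with gear 1 -> depth 2 -> positive (opposite of gear 1)
  gear 4: meshes with gear 0 -> depth 1 -> negative (opposite of gear 0)
  gear 5: meshes with gear 4 -> depth 2 -> positive (opposite of gear 4)
Queried indices 0, 1, 2, 4 -> positive, negative, positive, negative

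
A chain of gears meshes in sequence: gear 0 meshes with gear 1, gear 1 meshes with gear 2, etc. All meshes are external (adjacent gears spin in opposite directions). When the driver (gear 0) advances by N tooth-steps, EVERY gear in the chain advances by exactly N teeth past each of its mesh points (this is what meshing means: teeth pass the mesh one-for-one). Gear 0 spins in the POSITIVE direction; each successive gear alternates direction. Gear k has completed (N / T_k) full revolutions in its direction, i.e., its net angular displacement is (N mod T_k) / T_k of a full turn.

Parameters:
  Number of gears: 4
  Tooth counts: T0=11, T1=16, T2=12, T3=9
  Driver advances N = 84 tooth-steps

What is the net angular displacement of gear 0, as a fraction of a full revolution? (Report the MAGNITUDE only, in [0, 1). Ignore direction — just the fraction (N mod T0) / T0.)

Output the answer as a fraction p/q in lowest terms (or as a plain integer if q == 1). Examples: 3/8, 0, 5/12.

Answer: 7/11

Derivation:
Chain of 4 gears, tooth counts: [11, 16, 12, 9]
  gear 0: T0=11, direction=positive, advance = 84 mod 11 = 7 teeth = 7/11 turn
  gear 1: T1=16, direction=negative, advance = 84 mod 16 = 4 teeth = 4/16 turn
  gear 2: T2=12, direction=positive, advance = 84 mod 12 = 0 teeth = 0/12 turn
  gear 3: T3=9, direction=negative, advance = 84 mod 9 = 3 teeth = 3/9 turn
Gear 0: 84 mod 11 = 7
Fraction = 7 / 11 = 7/11 (gcd(7,11)=1) = 7/11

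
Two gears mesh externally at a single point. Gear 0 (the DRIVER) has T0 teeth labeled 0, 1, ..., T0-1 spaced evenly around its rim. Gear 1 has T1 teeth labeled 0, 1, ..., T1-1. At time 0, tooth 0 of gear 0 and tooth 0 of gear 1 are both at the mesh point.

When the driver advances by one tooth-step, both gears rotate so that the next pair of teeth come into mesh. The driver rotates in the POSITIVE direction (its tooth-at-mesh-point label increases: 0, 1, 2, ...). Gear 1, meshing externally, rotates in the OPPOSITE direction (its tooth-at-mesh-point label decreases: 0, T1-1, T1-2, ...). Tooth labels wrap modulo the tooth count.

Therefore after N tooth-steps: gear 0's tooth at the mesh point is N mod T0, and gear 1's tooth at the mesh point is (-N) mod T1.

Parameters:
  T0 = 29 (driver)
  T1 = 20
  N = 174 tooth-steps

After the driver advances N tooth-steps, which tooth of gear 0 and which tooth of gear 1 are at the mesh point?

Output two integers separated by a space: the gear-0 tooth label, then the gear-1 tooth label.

Gear 0 (driver, T0=29): tooth at mesh = N mod T0
  174 = 6 * 29 + 0, so 174 mod 29 = 0
  gear 0 tooth = 0
Gear 1 (driven, T1=20): tooth at mesh = (-N) mod T1
  174 = 8 * 20 + 14, so 174 mod 20 = 14
  (-174) mod 20 = (-14) mod 20 = 20 - 14 = 6
Mesh after 174 steps: gear-0 tooth 0 meets gear-1 tooth 6

Answer: 0 6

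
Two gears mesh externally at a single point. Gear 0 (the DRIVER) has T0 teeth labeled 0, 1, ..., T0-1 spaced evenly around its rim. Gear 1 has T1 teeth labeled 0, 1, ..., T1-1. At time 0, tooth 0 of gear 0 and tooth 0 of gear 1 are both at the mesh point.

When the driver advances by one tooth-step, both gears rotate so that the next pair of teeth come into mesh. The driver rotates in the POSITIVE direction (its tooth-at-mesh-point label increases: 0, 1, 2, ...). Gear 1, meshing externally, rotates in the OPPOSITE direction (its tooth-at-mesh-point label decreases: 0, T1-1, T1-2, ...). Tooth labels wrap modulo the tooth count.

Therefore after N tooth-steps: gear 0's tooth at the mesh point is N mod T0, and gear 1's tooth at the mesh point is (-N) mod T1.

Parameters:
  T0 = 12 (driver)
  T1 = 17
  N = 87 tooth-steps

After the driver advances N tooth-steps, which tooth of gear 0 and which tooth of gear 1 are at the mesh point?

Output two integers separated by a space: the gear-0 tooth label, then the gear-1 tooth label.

Answer: 3 15

Derivation:
Gear 0 (driver, T0=12): tooth at mesh = N mod T0
  87 = 7 * 12 + 3, so 87 mod 12 = 3
  gear 0 tooth = 3
Gear 1 (driven, T1=17): tooth at mesh = (-N) mod T1
  87 = 5 * 17 + 2, so 87 mod 17 = 2
  (-87) mod 17 = (-2) mod 17 = 17 - 2 = 15
Mesh after 87 steps: gear-0 tooth 3 meets gear-1 tooth 15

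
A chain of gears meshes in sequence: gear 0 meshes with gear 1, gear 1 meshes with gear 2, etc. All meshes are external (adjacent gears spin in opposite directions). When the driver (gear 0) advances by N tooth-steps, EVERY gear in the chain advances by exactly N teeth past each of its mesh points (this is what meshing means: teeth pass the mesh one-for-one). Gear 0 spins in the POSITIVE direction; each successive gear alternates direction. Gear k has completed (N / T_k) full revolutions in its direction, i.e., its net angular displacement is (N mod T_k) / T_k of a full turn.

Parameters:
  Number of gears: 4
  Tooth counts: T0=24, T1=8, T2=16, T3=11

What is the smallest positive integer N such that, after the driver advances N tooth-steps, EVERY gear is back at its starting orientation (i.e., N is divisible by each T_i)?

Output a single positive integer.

Answer: 528

Derivation:
Gear k returns to start when N is a multiple of T_k.
All gears at start simultaneously when N is a common multiple of [24, 8, 16, 11]; the smallest such N is lcm(24, 8, 16, 11).
Start: lcm = T0 = 24
Fold in T1=8: gcd(24, 8) = 8; lcm(24, 8) = 24 * 8 / 8 = 192 / 8 = 24
Fold in T2=16: gcd(24, 16) = 8; lcm(24, 16) = 24 * 16 / 8 = 384 / 8 = 48
Fold in T3=11: gcd(48, 11) = 1; lcm(48, 11) = 48 * 11 / 1 = 528 / 1 = 528
Full cycle length = 528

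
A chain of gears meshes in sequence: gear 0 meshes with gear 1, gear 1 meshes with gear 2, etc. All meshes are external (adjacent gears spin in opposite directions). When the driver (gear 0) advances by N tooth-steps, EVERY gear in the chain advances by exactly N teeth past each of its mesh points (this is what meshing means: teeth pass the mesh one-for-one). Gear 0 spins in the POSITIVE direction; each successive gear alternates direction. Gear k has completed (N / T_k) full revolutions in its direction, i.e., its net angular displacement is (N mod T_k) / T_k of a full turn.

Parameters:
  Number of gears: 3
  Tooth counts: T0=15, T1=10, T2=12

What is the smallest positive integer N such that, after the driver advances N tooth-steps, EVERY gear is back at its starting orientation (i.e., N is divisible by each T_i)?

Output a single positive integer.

Gear k returns to start when N is a multiple of T_k.
All gears at start simultaneously when N is a common multiple of [15, 10, 12]; the smallest such N is lcm(15, 10, 12).
Start: lcm = T0 = 15
Fold in T1=10: gcd(15, 10) = 5; lcm(15, 10) = 15 * 10 / 5 = 150 / 5 = 30
Fold in T2=12: gcd(30, 12) = 6; lcm(30, 12) = 30 * 12 / 6 = 360 / 6 = 60
Full cycle length = 60

Answer: 60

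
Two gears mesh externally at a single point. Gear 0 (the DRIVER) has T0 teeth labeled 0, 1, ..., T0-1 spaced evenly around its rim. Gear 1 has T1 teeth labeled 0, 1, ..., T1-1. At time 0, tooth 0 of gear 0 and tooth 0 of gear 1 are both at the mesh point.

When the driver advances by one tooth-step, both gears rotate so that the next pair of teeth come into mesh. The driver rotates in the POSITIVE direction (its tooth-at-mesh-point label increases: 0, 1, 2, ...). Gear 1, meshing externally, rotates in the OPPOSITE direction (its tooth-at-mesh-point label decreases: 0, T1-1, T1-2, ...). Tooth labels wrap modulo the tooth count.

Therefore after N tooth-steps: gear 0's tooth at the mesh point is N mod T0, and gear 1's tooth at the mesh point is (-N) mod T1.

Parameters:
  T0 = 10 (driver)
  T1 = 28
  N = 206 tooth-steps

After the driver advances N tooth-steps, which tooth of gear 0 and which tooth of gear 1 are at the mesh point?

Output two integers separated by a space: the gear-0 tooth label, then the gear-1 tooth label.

Gear 0 (driver, T0=10): tooth at mesh = N mod T0
  206 = 20 * 10 + 6, so 206 mod 10 = 6
  gear 0 tooth = 6
Gear 1 (driven, T1=28): tooth at mesh = (-N) mod T1
  206 = 7 * 28 + 10, so 206 mod 28 = 10
  (-206) mod 28 = (-10) mod 28 = 28 - 10 = 18
Mesh after 206 steps: gear-0 tooth 6 meets gear-1 tooth 18

Answer: 6 18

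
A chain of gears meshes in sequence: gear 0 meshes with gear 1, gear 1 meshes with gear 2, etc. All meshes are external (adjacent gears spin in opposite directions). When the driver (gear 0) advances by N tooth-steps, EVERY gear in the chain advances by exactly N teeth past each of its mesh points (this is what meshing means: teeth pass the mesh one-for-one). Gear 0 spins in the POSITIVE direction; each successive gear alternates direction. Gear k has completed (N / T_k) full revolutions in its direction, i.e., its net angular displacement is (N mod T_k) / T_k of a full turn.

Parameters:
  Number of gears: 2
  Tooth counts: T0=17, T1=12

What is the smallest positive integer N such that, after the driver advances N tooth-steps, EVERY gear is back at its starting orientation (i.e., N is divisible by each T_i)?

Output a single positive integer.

Answer: 204

Derivation:
Gear k returns to start when N is a multiple of T_k.
All gears at start simultaneously when N is a common multiple of [17, 12]; the smallest such N is lcm(17, 12).
Start: lcm = T0 = 17
Fold in T1=12: gcd(17, 12) = 1; lcm(17, 12) = 17 * 12 / 1 = 204 / 1 = 204
Full cycle length = 204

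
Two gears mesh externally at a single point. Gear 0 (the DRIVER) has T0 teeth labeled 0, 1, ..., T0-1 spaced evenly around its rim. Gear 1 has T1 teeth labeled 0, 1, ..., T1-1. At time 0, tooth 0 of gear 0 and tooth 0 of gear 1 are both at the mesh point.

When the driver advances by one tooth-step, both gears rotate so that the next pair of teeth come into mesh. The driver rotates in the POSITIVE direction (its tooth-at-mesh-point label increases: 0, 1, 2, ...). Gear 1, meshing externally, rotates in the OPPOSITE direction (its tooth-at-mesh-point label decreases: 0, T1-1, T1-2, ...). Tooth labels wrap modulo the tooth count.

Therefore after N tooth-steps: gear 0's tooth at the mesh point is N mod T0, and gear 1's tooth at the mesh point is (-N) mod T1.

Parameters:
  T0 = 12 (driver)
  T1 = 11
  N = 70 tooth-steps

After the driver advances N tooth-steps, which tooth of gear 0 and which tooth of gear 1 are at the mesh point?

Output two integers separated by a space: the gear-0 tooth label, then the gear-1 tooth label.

Answer: 10 7

Derivation:
Gear 0 (driver, T0=12): tooth at mesh = N mod T0
  70 = 5 * 12 + 10, so 70 mod 12 = 10
  gear 0 tooth = 10
Gear 1 (driven, T1=11): tooth at mesh = (-N) mod T1
  70 = 6 * 11 + 4, so 70 mod 11 = 4
  (-70) mod 11 = (-4) mod 11 = 11 - 4 = 7
Mesh after 70 steps: gear-0 tooth 10 meets gear-1 tooth 7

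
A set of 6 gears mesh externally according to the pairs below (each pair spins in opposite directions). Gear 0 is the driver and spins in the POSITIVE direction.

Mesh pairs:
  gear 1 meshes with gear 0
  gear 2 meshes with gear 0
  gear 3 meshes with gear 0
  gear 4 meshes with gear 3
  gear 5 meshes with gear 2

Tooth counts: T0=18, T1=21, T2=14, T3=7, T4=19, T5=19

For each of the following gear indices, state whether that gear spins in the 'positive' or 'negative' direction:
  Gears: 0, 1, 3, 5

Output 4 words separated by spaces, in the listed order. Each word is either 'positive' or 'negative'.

Answer: positive negative negative positive

Derivation:
Gear 0 (driver): positive (depth 0)
  gear 1: meshes with gear 0 -> depth 1 -> negative (opposite of gear 0)
  gear 2: meshes with gear 0 -> depth 1 -> negative (opposite of gear 0)
  gear 3: meshes with gear 0 -> depth 1 -> negative (opposite of gear 0)
  gear 4: meshes with gear 3 -> depth 2 -> positive (opposite of gear 3)
  gear 5: meshes with gear 2 -> depth 2 -> positive (opposite of gear 2)
Queried indices 0, 1, 3, 5 -> positive, negative, negative, positive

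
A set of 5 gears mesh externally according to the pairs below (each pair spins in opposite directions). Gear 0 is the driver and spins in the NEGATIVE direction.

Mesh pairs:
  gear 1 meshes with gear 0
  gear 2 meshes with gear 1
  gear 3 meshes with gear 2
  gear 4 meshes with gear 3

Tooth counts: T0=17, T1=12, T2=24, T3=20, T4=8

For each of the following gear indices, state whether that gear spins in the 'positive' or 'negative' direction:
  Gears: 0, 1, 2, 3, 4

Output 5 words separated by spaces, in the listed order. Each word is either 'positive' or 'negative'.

Answer: negative positive negative positive negative

Derivation:
Gear 0 (driver): negative (depth 0)
  gear 1: meshes with gear 0 -> depth 1 -> positive (opposite of gear 0)
  gear 2: meshes with gear 1 -> depth 2 -> negative (opposite of gear 1)
  gear 3: meshes with gear 2 -> depth 3 -> positive (opposite of gear 2)
  gear 4: meshes with gear 3 -> depth 4 -> negative (opposite of gear 3)
Queried indices 0, 1, 2, 3, 4 -> negative, positive, negative, positive, negative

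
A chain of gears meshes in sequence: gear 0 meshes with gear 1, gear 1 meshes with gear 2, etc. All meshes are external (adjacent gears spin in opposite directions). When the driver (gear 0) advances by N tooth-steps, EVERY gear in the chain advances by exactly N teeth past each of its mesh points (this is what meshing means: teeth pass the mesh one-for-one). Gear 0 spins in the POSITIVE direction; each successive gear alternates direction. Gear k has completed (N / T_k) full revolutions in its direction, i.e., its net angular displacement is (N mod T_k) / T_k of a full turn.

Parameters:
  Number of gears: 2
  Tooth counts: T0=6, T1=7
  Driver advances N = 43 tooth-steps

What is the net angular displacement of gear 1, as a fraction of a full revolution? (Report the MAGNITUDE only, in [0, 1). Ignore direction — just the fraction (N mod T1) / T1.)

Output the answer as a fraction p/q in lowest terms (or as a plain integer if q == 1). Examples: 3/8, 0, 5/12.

Answer: 1/7

Derivation:
Chain of 2 gears, tooth counts: [6, 7]
  gear 0: T0=6, direction=positive, advance = 43 mod 6 = 1 teeth = 1/6 turn
  gear 1: T1=7, direction=negative, advance = 43 mod 7 = 1 teeth = 1/7 turn
Gear 1: 43 mod 7 = 1
Fraction = 1 / 7 = 1/7 (gcd(1,7)=1) = 1/7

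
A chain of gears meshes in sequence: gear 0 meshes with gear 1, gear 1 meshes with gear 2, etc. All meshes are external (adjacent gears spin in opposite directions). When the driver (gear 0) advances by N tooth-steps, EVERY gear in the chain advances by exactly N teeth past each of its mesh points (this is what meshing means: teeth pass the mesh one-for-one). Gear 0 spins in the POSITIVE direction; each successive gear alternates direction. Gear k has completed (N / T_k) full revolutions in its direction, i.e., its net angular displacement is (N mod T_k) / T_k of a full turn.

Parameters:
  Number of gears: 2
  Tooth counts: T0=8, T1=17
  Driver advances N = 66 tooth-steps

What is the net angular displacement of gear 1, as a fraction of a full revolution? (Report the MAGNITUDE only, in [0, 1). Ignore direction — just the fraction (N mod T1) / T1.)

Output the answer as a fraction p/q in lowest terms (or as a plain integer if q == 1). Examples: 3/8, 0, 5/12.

Answer: 15/17

Derivation:
Chain of 2 gears, tooth counts: [8, 17]
  gear 0: T0=8, direction=positive, advance = 66 mod 8 = 2 teeth = 2/8 turn
  gear 1: T1=17, direction=negative, advance = 66 mod 17 = 15 teeth = 15/17 turn
Gear 1: 66 mod 17 = 15
Fraction = 15 / 17 = 15/17 (gcd(15,17)=1) = 15/17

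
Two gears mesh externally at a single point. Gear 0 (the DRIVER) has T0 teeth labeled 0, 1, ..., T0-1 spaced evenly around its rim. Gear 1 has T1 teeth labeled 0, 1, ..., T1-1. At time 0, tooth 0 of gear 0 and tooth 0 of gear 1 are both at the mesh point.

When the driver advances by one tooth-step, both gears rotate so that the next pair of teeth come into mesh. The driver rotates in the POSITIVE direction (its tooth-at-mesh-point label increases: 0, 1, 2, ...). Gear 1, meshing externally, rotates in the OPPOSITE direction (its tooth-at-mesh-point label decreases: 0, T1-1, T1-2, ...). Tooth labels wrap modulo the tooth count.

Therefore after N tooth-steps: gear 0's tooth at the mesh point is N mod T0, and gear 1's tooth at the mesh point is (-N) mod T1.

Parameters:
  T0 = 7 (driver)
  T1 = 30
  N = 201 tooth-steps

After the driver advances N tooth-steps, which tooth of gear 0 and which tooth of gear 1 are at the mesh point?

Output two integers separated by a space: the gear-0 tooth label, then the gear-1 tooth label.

Answer: 5 9

Derivation:
Gear 0 (driver, T0=7): tooth at mesh = N mod T0
  201 = 28 * 7 + 5, so 201 mod 7 = 5
  gear 0 tooth = 5
Gear 1 (driven, T1=30): tooth at mesh = (-N) mod T1
  201 = 6 * 30 + 21, so 201 mod 30 = 21
  (-201) mod 30 = (-21) mod 30 = 30 - 21 = 9
Mesh after 201 steps: gear-0 tooth 5 meets gear-1 tooth 9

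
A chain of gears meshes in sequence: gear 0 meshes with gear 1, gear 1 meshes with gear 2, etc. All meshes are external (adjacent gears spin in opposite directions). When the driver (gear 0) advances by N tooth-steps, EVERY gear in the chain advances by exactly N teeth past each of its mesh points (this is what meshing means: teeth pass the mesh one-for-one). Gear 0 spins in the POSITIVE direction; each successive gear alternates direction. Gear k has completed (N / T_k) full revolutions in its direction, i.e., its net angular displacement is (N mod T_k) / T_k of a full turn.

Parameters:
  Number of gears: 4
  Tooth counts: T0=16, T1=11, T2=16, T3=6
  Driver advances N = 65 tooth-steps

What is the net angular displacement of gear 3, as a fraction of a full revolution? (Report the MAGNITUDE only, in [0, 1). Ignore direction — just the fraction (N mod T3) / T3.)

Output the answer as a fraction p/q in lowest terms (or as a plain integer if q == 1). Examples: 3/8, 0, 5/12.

Chain of 4 gears, tooth counts: [16, 11, 16, 6]
  gear 0: T0=16, direction=positive, advance = 65 mod 16 = 1 teeth = 1/16 turn
  gear 1: T1=11, direction=negative, advance = 65 mod 11 = 10 teeth = 10/11 turn
  gear 2: T2=16, direction=positive, advance = 65 mod 16 = 1 teeth = 1/16 turn
  gear 3: T3=6, direction=negative, advance = 65 mod 6 = 5 teeth = 5/6 turn
Gear 3: 65 mod 6 = 5
Fraction = 5 / 6 = 5/6 (gcd(5,6)=1) = 5/6

Answer: 5/6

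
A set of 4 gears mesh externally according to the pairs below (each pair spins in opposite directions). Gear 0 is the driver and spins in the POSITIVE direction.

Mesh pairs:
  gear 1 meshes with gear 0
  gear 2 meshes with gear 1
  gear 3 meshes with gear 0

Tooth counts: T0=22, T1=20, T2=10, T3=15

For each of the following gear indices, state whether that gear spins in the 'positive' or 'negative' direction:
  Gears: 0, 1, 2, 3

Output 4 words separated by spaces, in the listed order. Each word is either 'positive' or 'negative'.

Answer: positive negative positive negative

Derivation:
Gear 0 (driver): positive (depth 0)
  gear 1: meshes with gear 0 -> depth 1 -> negative (opposite of gear 0)
  gear 2: meshes with gear 1 -> depth 2 -> positive (opposite of gear 1)
  gear 3: meshes with gear 0 -> depth 1 -> negative (opposite of gear 0)
Queried indices 0, 1, 2, 3 -> positive, negative, positive, negative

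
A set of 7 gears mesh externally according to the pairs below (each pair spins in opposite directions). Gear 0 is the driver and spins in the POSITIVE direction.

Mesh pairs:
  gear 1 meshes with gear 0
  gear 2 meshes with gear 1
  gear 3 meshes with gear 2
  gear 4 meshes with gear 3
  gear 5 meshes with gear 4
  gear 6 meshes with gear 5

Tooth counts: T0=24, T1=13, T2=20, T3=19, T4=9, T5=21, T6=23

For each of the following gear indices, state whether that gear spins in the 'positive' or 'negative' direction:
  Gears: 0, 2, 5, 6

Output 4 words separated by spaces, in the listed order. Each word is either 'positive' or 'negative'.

Gear 0 (driver): positive (depth 0)
  gear 1: meshes with gear 0 -> depth 1 -> negative (opposite of gear 0)
  gear 2: meshes with gear 1 -> depth 2 -> positive (opposite of gear 1)
  gear 3: meshes with gear 2 -> depth 3 -> negative (opposite of gear 2)
  gear 4: meshes with gear 3 -> depth 4 -> positive (opposite of gear 3)
  gear 5: meshes with gear 4 -> depth 5 -> negative (opposite of gear 4)
  gear 6: meshes with gear 5 -> depth 6 -> positive (opposite of gear 5)
Queried indices 0, 2, 5, 6 -> positive, positive, negative, positive

Answer: positive positive negative positive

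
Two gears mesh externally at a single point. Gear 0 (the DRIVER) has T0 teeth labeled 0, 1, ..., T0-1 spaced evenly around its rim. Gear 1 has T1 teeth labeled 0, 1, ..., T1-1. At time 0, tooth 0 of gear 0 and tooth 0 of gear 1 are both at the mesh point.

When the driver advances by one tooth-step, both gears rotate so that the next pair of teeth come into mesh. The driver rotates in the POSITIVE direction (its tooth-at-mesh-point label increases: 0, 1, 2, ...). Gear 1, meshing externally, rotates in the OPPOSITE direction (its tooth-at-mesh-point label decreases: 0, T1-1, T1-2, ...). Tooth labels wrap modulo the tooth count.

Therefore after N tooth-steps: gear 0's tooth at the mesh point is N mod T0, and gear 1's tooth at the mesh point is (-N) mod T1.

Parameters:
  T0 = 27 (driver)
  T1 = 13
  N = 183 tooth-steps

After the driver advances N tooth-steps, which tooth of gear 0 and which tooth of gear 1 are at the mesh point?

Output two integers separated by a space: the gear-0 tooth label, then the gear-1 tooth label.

Gear 0 (driver, T0=27): tooth at mesh = N mod T0
  183 = 6 * 27 + 21, so 183 mod 27 = 21
  gear 0 tooth = 21
Gear 1 (driven, T1=13): tooth at mesh = (-N) mod T1
  183 = 14 * 13 + 1, so 183 mod 13 = 1
  (-183) mod 13 = (-1) mod 13 = 13 - 1 = 12
Mesh after 183 steps: gear-0 tooth 21 meets gear-1 tooth 12

Answer: 21 12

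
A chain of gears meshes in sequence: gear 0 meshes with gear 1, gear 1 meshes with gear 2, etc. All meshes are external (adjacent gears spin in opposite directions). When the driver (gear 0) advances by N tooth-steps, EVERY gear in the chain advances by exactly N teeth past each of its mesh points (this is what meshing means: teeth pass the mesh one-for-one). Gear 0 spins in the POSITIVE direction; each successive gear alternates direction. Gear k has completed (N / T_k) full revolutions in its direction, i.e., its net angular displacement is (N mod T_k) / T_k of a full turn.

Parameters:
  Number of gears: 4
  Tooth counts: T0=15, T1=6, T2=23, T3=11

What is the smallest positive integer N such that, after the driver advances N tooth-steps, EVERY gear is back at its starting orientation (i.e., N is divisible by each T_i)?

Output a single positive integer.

Answer: 7590

Derivation:
Gear k returns to start when N is a multiple of T_k.
All gears at start simultaneously when N is a common multiple of [15, 6, 23, 11]; the smallest such N is lcm(15, 6, 23, 11).
Start: lcm = T0 = 15
Fold in T1=6: gcd(15, 6) = 3; lcm(15, 6) = 15 * 6 / 3 = 90 / 3 = 30
Fold in T2=23: gcd(30, 23) = 1; lcm(30, 23) = 30 * 23 / 1 = 690 / 1 = 690
Fold in T3=11: gcd(690, 11) = 1; lcm(690, 11) = 690 * 11 / 1 = 7590 / 1 = 7590
Full cycle length = 7590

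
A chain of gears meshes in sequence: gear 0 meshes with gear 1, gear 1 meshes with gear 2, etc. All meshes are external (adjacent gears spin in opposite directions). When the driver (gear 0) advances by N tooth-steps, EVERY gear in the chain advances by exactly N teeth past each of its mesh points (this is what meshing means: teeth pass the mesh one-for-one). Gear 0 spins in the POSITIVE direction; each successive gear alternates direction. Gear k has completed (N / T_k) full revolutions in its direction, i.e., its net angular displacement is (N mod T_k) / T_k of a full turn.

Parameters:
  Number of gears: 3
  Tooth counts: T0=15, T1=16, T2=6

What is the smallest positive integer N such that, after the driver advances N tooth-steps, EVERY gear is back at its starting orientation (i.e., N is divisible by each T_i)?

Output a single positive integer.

Answer: 240

Derivation:
Gear k returns to start when N is a multiple of T_k.
All gears at start simultaneously when N is a common multiple of [15, 16, 6]; the smallest such N is lcm(15, 16, 6).
Start: lcm = T0 = 15
Fold in T1=16: gcd(15, 16) = 1; lcm(15, 16) = 15 * 16 / 1 = 240 / 1 = 240
Fold in T2=6: gcd(240, 6) = 6; lcm(240, 6) = 240 * 6 / 6 = 1440 / 6 = 240
Full cycle length = 240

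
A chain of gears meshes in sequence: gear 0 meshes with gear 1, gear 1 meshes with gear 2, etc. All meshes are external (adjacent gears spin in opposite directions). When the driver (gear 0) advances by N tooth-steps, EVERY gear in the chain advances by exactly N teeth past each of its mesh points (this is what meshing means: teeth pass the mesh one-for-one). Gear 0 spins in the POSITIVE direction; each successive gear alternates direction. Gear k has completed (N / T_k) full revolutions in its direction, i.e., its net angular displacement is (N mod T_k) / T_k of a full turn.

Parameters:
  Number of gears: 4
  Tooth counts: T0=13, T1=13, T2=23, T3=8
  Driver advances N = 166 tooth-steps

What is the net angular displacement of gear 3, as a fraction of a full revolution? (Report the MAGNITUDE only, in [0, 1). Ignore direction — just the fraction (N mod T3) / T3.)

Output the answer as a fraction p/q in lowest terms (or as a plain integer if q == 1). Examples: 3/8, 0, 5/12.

Chain of 4 gears, tooth counts: [13, 13, 23, 8]
  gear 0: T0=13, direction=positive, advance = 166 mod 13 = 10 teeth = 10/13 turn
  gear 1: T1=13, direction=negative, advance = 166 mod 13 = 10 teeth = 10/13 turn
  gear 2: T2=23, direction=positive, advance = 166 mod 23 = 5 teeth = 5/23 turn
  gear 3: T3=8, direction=negative, advance = 166 mod 8 = 6 teeth = 6/8 turn
Gear 3: 166 mod 8 = 6
Fraction = 6 / 8 = 3/4 (gcd(6,8)=2) = 3/4

Answer: 3/4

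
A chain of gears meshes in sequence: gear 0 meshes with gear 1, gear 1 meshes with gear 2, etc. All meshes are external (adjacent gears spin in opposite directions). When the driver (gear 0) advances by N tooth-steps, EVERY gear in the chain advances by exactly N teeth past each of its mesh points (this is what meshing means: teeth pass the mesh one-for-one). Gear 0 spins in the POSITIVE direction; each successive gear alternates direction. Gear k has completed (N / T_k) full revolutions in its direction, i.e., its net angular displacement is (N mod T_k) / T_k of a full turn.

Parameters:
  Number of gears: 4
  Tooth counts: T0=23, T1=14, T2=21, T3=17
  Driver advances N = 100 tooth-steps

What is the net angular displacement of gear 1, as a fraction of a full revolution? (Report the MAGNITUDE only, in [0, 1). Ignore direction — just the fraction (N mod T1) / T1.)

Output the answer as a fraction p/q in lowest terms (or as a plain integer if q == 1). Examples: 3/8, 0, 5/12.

Chain of 4 gears, tooth counts: [23, 14, 21, 17]
  gear 0: T0=23, direction=positive, advance = 100 mod 23 = 8 teeth = 8/23 turn
  gear 1: T1=14, direction=negative, advance = 100 mod 14 = 2 teeth = 2/14 turn
  gear 2: T2=21, direction=positive, advance = 100 mod 21 = 16 teeth = 16/21 turn
  gear 3: T3=17, direction=negative, advance = 100 mod 17 = 15 teeth = 15/17 turn
Gear 1: 100 mod 14 = 2
Fraction = 2 / 14 = 1/7 (gcd(2,14)=2) = 1/7

Answer: 1/7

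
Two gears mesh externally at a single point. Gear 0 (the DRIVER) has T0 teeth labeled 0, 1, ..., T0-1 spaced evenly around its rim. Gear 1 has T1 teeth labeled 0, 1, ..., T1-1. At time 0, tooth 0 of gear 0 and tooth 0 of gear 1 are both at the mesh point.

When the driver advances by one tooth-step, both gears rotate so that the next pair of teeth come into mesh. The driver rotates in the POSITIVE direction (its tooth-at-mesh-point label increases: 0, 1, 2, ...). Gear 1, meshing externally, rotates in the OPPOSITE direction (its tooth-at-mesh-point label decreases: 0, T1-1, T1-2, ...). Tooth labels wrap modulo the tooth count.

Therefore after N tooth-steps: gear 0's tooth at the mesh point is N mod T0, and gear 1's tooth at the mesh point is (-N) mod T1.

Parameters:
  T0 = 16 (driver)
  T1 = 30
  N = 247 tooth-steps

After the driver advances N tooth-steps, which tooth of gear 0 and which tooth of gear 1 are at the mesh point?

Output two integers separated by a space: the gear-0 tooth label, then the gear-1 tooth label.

Answer: 7 23

Derivation:
Gear 0 (driver, T0=16): tooth at mesh = N mod T0
  247 = 15 * 16 + 7, so 247 mod 16 = 7
  gear 0 tooth = 7
Gear 1 (driven, T1=30): tooth at mesh = (-N) mod T1
  247 = 8 * 30 + 7, so 247 mod 30 = 7
  (-247) mod 30 = (-7) mod 30 = 30 - 7 = 23
Mesh after 247 steps: gear-0 tooth 7 meets gear-1 tooth 23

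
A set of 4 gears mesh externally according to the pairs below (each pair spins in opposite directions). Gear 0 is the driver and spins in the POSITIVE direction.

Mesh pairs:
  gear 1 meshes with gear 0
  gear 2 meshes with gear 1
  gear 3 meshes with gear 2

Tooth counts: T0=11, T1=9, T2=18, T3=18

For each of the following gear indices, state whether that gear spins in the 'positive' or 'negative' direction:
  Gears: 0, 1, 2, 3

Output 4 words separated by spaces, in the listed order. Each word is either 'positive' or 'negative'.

Gear 0 (driver): positive (depth 0)
  gear 1: meshes with gear 0 -> depth 1 -> negative (opposite of gear 0)
  gear 2: meshes with gear 1 -> depth 2 -> positive (opposite of gear 1)
  gear 3: meshes with gear 2 -> depth 3 -> negative (opposite of gear 2)
Queried indices 0, 1, 2, 3 -> positive, negative, positive, negative

Answer: positive negative positive negative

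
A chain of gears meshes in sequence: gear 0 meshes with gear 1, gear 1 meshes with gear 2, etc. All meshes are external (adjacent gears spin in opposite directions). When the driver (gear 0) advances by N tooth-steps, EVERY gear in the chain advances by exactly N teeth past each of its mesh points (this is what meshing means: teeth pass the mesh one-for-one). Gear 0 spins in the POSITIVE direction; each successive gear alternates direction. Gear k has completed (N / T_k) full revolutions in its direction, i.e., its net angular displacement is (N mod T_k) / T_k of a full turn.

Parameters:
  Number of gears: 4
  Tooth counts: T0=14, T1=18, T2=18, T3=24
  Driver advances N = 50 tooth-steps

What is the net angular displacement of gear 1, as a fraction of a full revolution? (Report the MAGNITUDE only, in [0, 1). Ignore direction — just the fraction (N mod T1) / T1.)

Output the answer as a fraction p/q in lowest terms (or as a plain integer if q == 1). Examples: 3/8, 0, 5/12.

Answer: 7/9

Derivation:
Chain of 4 gears, tooth counts: [14, 18, 18, 24]
  gear 0: T0=14, direction=positive, advance = 50 mod 14 = 8 teeth = 8/14 turn
  gear 1: T1=18, direction=negative, advance = 50 mod 18 = 14 teeth = 14/18 turn
  gear 2: T2=18, direction=positive, advance = 50 mod 18 = 14 teeth = 14/18 turn
  gear 3: T3=24, direction=negative, advance = 50 mod 24 = 2 teeth = 2/24 turn
Gear 1: 50 mod 18 = 14
Fraction = 14 / 18 = 7/9 (gcd(14,18)=2) = 7/9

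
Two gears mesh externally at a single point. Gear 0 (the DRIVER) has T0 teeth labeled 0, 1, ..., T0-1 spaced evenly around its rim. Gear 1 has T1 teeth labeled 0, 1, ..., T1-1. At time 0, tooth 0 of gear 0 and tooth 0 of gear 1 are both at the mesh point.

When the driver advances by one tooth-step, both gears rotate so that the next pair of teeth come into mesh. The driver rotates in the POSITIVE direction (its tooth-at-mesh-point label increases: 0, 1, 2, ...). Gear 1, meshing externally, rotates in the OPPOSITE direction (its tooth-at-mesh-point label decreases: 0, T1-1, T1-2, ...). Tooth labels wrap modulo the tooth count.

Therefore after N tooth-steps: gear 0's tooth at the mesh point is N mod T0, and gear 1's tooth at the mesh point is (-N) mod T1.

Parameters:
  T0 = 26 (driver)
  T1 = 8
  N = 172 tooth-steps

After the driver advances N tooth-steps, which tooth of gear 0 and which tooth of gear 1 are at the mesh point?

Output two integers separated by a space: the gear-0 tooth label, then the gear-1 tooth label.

Answer: 16 4

Derivation:
Gear 0 (driver, T0=26): tooth at mesh = N mod T0
  172 = 6 * 26 + 16, so 172 mod 26 = 16
  gear 0 tooth = 16
Gear 1 (driven, T1=8): tooth at mesh = (-N) mod T1
  172 = 21 * 8 + 4, so 172 mod 8 = 4
  (-172) mod 8 = (-4) mod 8 = 8 - 4 = 4
Mesh after 172 steps: gear-0 tooth 16 meets gear-1 tooth 4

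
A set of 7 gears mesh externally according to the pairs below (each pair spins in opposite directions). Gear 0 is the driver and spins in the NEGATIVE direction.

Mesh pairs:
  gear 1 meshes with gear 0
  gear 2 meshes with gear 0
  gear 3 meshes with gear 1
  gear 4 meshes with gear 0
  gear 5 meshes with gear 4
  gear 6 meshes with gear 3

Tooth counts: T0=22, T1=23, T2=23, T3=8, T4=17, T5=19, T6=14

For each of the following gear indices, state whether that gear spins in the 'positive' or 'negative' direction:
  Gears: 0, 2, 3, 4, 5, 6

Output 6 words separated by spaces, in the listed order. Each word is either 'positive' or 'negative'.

Gear 0 (driver): negative (depth 0)
  gear 1: meshes with gear 0 -> depth 1 -> positive (opposite of gear 0)
  gear 2: meshes with gear 0 -> depth 1 -> positive (opposite of gear 0)
  gear 3: meshes with gear 1 -> depth 2 -> negative (opposite of gear 1)
  gear 4: meshes with gear 0 -> depth 1 -> positive (opposite of gear 0)
  gear 5: meshes with gear 4 -> depth 2 -> negative (opposite of gear 4)
  gear 6: meshes with gear 3 -> depth 3 -> positive (opposite of gear 3)
Queried indices 0, 2, 3, 4, 5, 6 -> negative, positive, negative, positive, negative, positive

Answer: negative positive negative positive negative positive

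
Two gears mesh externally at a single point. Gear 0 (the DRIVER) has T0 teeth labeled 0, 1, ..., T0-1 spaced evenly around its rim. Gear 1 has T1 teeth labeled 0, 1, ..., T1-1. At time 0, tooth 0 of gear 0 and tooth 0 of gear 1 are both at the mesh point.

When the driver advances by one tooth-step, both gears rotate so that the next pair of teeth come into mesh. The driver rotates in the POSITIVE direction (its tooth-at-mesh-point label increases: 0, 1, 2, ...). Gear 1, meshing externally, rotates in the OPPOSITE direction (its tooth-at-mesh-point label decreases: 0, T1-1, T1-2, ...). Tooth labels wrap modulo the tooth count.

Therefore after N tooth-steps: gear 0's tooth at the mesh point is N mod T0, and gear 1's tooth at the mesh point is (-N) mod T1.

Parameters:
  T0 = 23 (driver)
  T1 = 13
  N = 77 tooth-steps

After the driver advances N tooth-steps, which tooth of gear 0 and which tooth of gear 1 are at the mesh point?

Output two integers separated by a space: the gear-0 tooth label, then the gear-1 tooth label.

Answer: 8 1

Derivation:
Gear 0 (driver, T0=23): tooth at mesh = N mod T0
  77 = 3 * 23 + 8, so 77 mod 23 = 8
  gear 0 tooth = 8
Gear 1 (driven, T1=13): tooth at mesh = (-N) mod T1
  77 = 5 * 13 + 12, so 77 mod 13 = 12
  (-77) mod 13 = (-12) mod 13 = 13 - 12 = 1
Mesh after 77 steps: gear-0 tooth 8 meets gear-1 tooth 1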